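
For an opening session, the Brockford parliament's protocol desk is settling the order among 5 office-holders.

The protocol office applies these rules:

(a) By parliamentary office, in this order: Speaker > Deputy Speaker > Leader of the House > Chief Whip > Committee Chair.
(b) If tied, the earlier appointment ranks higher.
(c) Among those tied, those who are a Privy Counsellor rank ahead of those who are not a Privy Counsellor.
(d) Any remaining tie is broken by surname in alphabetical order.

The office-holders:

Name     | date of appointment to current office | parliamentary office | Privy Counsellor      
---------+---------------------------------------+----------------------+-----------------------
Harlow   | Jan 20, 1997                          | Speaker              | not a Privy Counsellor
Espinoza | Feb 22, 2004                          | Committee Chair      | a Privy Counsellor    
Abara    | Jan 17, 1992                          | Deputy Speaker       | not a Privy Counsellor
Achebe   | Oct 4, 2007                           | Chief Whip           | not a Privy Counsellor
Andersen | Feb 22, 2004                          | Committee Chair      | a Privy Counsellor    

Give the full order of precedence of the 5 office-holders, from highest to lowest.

By parliamentary office: Harlow (Speaker); then Abara (Deputy Speaker); then Achebe (Chief Whip); then Andersen and Espinoza (Committee Chair).
Andersen and Espinoza both have date of appointment to current office Feb 22, 2004, so the next rule applies.
Andersen and Espinoza are each a Privy Counsellor, so the next rule applies.
Among Andersen and Espinoza, alphabetically by surname: Andersen before Espinoza.
Full order: Harlow, Abara, Achebe, Andersen, Espinoza.

Harlow, Abara, Achebe, Andersen, Espinoza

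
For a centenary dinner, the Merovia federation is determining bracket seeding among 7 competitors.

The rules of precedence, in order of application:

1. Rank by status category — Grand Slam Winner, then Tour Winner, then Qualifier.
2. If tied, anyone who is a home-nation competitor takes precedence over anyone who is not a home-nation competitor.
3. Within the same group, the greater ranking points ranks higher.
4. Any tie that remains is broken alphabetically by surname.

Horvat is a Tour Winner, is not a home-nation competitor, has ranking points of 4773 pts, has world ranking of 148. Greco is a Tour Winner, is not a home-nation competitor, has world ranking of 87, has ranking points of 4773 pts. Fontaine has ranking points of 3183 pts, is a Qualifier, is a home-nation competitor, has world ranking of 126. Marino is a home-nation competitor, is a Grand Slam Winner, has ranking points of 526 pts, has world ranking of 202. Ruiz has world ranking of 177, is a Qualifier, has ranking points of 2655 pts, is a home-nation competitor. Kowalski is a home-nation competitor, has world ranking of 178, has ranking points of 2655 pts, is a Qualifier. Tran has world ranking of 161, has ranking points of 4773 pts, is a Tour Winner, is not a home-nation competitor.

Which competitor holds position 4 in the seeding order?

Tran

By status category: Marino (Grand Slam Winner); then Greco, Horvat and Tran (Tour Winner); then Fontaine, Kowalski and Ruiz (Qualifier).
Greco, Horvat and Tran are each not a home-nation competitor, so the next rule applies.
Greco, Horvat and Tran all have ranking points 4773 pts, so the next rule applies.
Among Greco, Horvat and Tran, alphabetically by surname: Greco before Horvat before Tran.
Fontaine, Kowalski and Ruiz are each a home-nation competitor, so the next rule applies.
Among Fontaine, Kowalski and Ruiz, by ranking points (higher first): Fontaine (3183 pts) before Kowalski and Ruiz (2655 pts).
Among Kowalski and Ruiz, alphabetically by surname: Kowalski before Ruiz.
Order: Marino, Greco, Horvat, Tran, Fontaine, Kowalski, Ruiz.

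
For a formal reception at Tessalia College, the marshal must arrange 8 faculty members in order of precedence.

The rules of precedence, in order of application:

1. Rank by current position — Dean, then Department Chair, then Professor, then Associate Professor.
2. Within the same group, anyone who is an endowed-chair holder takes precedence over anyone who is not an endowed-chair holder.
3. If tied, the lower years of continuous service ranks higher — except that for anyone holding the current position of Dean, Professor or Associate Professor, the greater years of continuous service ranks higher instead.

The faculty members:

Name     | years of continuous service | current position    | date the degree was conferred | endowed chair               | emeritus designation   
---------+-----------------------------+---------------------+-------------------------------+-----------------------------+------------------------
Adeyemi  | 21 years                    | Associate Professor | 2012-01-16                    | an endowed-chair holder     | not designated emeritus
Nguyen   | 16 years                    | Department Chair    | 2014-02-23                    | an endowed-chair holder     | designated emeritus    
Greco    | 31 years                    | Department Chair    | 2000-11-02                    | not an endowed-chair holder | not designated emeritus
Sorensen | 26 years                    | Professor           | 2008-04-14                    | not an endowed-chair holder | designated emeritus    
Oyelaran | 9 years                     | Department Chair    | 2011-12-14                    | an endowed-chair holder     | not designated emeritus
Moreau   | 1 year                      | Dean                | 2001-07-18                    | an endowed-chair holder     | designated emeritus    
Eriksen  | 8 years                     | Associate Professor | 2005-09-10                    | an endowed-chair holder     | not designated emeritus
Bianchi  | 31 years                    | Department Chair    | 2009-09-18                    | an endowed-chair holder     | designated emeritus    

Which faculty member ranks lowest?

By current position: Moreau (Dean); then Oyelaran, Nguyen, Bianchi and Greco (Department Chair); then Sorensen (Professor); then Adeyemi and Eriksen (Associate Professor).
Among Oyelaran, Nguyen, Bianchi and Greco, an endowed-chair holder before not an endowed-chair holder: Oyelaran, Nguyen and Bianchi (an endowed-chair holder) before Greco (not an endowed-chair holder).
Among Oyelaran, Nguyen and Bianchi, by years of continuous service (lower first): Oyelaran (9 years) before Nguyen (16 years) before Bianchi (31 years).
Adeyemi and Eriksen are each an endowed-chair holder, so the next rule applies.
Among Adeyemi and Eriksen, by years of continuous service (higher first) (reversed rule for this group): Adeyemi (21 years) before Eriksen (8 years).
Order: Moreau, Oyelaran, Nguyen, Bianchi, Greco, Sorensen, Adeyemi, Eriksen.

Eriksen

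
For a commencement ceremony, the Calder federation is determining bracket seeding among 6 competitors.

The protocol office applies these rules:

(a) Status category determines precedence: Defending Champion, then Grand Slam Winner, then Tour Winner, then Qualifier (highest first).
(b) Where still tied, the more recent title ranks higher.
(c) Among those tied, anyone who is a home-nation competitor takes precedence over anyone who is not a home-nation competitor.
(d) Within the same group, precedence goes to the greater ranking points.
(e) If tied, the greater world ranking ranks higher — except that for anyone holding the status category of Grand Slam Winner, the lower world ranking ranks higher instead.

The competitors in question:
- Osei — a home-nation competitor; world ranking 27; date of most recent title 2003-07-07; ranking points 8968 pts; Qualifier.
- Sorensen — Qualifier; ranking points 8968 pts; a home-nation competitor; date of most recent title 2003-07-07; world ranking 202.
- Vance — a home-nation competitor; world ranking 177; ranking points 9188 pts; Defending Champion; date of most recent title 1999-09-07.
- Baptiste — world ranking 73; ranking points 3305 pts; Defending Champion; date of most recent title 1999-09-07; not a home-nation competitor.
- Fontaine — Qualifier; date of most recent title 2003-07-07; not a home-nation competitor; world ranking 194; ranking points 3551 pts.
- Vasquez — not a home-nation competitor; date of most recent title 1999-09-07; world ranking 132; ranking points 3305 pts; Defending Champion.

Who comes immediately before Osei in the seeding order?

Sorensen

By status category: Vance, Vasquez and Baptiste (Defending Champion); then Sorensen, Osei and Fontaine (Qualifier).
Vance, Vasquez and Baptiste all have date of most recent title 1999-09-07, so the next rule applies.
Among Vance, Vasquez and Baptiste, a home-nation competitor before not a home-nation competitor: Vance (a home-nation competitor) before Vasquez and Baptiste (not a home-nation competitor).
Vasquez and Baptiste both have ranking points 3305 pts, so the next rule applies.
Among Vasquez and Baptiste, by world ranking (higher first): Vasquez (132) before Baptiste (73).
Sorensen, Osei and Fontaine all have date of most recent title 2003-07-07, so the next rule applies.
Among Sorensen, Osei and Fontaine, a home-nation competitor before not a home-nation competitor: Sorensen and Osei (a home-nation competitor) before Fontaine (not a home-nation competitor).
Sorensen and Osei both have ranking points 8968 pts, so the next rule applies.
Among Sorensen and Osei, by world ranking (higher first): Sorensen (202) before Osei (27).
Order: Vance, Vasquez, Baptiste, Sorensen, Osei, Fontaine.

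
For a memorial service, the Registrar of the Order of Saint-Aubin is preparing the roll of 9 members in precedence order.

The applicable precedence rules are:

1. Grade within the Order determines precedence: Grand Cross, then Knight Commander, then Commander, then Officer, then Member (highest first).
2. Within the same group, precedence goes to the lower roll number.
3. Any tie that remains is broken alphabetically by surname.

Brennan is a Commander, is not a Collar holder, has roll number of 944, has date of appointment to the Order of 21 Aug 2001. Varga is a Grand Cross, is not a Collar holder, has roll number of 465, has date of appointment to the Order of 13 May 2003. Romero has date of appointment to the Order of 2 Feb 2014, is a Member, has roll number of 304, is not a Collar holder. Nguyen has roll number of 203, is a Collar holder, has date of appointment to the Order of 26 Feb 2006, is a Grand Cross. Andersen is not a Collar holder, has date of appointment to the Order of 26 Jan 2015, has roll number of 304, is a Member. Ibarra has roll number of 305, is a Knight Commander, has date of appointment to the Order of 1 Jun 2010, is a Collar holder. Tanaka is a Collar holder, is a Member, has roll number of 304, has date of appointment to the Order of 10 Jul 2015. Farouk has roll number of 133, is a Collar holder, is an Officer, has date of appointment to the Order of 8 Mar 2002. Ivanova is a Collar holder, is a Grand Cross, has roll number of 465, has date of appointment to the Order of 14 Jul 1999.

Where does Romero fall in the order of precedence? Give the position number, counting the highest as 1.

By grade within the Order: Nguyen, Ivanova and Varga (Grand Cross); then Ibarra (Knight Commander); then Brennan (Commander); then Farouk (Officer); then Andersen, Romero and Tanaka (Member).
Among Nguyen, Ivanova and Varga, by roll number (lower first): Nguyen (203) before Ivanova and Varga (465).
Among Ivanova and Varga, alphabetically by surname: Ivanova before Varga.
Andersen, Romero and Tanaka all have roll number 304, so the next rule applies.
Among Andersen, Romero and Tanaka, alphabetically by surname: Andersen before Romero before Tanaka.
Order: Nguyen, Ivanova, Varga, Ibarra, Brennan, Farouk, Andersen, Romero, Tanaka. So position 8.

8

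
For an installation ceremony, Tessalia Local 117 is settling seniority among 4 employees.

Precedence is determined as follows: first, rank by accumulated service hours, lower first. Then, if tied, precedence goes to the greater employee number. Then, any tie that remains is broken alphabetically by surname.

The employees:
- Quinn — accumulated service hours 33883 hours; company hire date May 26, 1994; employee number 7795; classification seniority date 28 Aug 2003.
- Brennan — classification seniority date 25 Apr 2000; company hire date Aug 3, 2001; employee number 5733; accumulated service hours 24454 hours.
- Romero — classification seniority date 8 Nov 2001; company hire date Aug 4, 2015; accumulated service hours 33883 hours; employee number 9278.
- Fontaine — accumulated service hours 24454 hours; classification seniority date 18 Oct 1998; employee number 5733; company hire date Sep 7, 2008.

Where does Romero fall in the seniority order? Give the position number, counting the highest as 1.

By accumulated service hours (lower first): Brennan and Fontaine (both 24454 hours); then Romero and Quinn (both 33883 hours).
Brennan and Fontaine both have employee number 5733, so the next rule applies.
Among Brennan and Fontaine, alphabetically by surname: Brennan before Fontaine.
Among Romero and Quinn, by employee number (higher first): Romero (9278) before Quinn (7795).
Order: Brennan, Fontaine, Romero, Quinn. So position 3.

3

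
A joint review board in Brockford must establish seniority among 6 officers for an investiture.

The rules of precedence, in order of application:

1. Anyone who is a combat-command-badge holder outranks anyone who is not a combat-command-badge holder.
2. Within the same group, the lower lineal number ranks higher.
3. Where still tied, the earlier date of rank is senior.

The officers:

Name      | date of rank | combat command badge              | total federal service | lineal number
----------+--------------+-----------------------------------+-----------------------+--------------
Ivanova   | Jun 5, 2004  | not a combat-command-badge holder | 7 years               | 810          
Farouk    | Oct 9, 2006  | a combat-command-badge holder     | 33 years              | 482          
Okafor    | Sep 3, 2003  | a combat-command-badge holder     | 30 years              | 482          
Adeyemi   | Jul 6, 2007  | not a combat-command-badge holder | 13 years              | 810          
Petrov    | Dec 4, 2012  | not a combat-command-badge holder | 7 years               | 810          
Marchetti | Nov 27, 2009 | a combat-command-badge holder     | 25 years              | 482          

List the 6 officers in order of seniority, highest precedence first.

By the first rule: Okafor, Farouk and Marchetti (each a combat-command-badge holder); then Ivanova, Adeyemi and Petrov (each not a combat-command-badge holder).
Okafor, Farouk and Marchetti all have lineal number 482, so the next rule applies.
Among Okafor, Farouk and Marchetti, by date of rank (earlier first): Okafor (Sep 3, 2003) before Farouk (Oct 9, 2006) before Marchetti (Nov 27, 2009).
Ivanova, Adeyemi and Petrov all have lineal number 810, so the next rule applies.
Among Ivanova, Adeyemi and Petrov, by date of rank (earlier first): Ivanova (Jun 5, 2004) before Adeyemi (Jul 6, 2007) before Petrov (Dec 4, 2012).
Full order: Okafor, Farouk, Marchetti, Ivanova, Adeyemi, Petrov.

Okafor, Farouk, Marchetti, Ivanova, Adeyemi, Petrov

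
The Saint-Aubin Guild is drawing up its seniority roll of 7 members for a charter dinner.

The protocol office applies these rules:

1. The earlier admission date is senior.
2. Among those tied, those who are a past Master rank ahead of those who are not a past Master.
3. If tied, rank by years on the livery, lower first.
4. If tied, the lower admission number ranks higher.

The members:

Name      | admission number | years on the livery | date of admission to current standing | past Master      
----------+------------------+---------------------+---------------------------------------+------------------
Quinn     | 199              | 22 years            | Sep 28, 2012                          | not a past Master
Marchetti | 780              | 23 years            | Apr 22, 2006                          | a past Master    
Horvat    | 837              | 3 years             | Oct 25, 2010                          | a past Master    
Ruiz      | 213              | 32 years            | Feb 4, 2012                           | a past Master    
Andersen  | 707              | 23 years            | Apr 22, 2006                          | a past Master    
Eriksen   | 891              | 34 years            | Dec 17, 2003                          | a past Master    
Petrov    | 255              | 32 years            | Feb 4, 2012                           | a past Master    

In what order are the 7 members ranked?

By date of admission to current standing (earlier first): Eriksen (Dec 17, 2003); then Andersen and Marchetti (both Apr 22, 2006); then Horvat (Oct 25, 2010); then Ruiz and Petrov (both Feb 4, 2012); then Quinn (Sep 28, 2012).
Andersen and Marchetti are each a past Master, so the next rule applies.
Andersen and Marchetti both have years on the livery 23 years, so the next rule applies.
Among Andersen and Marchetti, by admission number (lower first): Andersen (707) before Marchetti (780).
Ruiz and Petrov are each a past Master, so the next rule applies.
Ruiz and Petrov both have years on the livery 32 years, so the next rule applies.
Among Ruiz and Petrov, by admission number (lower first): Ruiz (213) before Petrov (255).
Full order: Eriksen, Andersen, Marchetti, Horvat, Ruiz, Petrov, Quinn.

Eriksen, Andersen, Marchetti, Horvat, Ruiz, Petrov, Quinn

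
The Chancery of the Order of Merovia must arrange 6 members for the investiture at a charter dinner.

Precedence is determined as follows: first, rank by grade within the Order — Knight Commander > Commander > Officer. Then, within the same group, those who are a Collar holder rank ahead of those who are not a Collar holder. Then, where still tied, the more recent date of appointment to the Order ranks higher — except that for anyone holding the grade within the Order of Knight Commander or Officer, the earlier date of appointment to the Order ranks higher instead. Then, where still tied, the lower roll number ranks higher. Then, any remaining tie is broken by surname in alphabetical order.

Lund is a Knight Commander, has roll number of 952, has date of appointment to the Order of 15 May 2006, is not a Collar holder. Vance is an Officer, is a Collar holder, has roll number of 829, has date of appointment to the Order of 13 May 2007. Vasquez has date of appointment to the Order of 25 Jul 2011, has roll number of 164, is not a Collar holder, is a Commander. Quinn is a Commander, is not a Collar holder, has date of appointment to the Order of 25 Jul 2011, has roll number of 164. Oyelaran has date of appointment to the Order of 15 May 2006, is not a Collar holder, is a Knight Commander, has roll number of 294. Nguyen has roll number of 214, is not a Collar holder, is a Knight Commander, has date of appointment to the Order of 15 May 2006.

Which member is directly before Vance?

Vasquez

By grade within the Order: Nguyen, Oyelaran and Lund (Knight Commander); then Quinn and Vasquez (Commander); then Vance (Officer).
Nguyen, Oyelaran and Lund are each not a Collar holder, so the next rule applies.
Nguyen, Oyelaran and Lund all have date of appointment to the Order 15 May 2006, so the next rule applies.
Among Nguyen, Oyelaran and Lund, by roll number (lower first): Nguyen (214) before Oyelaran (294) before Lund (952).
Quinn and Vasquez are each not a Collar holder, so the next rule applies.
Quinn and Vasquez both have date of appointment to the Order 25 Jul 2011, so the next rule applies.
Quinn and Vasquez both have roll number 164, so the next rule applies.
Among Quinn and Vasquez, alphabetically by surname: Quinn before Vasquez.
Order: Nguyen, Oyelaran, Lund, Quinn, Vasquez, Vance.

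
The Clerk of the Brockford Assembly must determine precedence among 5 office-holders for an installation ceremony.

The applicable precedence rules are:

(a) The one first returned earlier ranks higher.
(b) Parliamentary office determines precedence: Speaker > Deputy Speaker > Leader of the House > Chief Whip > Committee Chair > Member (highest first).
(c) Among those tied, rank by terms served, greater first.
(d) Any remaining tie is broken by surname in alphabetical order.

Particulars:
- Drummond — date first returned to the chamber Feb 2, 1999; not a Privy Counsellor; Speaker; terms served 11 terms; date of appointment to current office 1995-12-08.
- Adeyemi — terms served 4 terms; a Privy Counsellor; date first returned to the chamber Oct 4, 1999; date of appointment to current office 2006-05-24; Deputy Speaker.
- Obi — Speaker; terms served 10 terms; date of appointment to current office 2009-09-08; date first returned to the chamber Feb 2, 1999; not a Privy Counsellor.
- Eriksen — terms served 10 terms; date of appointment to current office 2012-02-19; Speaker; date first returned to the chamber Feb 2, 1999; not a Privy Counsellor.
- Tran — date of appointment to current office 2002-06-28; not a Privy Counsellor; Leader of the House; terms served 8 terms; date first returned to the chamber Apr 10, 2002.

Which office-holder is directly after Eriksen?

Obi

By date first returned to the chamber (earlier first): Drummond, Eriksen and Obi (each Feb 2, 1999); then Adeyemi (Oct 4, 1999); then Tran (Apr 10, 2002).
Drummond, Eriksen and Obi are each Speaker, so the next rule applies.
Among Drummond, Eriksen and Obi, by terms served (higher first): Drummond (11 terms) before Eriksen and Obi (10 terms).
Among Eriksen and Obi, alphabetically by surname: Eriksen before Obi.
Order: Drummond, Eriksen, Obi, Adeyemi, Tran.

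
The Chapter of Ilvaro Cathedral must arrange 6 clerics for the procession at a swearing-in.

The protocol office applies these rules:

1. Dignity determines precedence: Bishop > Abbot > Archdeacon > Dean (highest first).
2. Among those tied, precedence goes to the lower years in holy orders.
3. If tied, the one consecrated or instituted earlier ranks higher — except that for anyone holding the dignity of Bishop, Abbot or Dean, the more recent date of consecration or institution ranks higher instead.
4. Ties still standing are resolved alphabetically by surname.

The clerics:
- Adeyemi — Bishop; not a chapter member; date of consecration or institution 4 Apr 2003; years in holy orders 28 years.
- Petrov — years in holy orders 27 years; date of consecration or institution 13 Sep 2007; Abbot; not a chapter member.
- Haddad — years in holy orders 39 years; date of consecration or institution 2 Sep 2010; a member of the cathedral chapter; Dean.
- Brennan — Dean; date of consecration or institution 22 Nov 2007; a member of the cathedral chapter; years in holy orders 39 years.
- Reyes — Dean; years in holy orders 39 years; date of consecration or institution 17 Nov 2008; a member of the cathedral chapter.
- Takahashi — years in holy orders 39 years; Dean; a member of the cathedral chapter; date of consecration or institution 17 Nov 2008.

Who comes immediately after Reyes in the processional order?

By dignity: Adeyemi (Bishop); then Petrov (Abbot); then Haddad, Reyes, Takahashi and Brennan (Dean).
Haddad, Reyes, Takahashi and Brennan all have years in holy orders 39 years, so the next rule applies.
Among Haddad, Reyes, Takahashi and Brennan, by date of consecration or institution (later first) (reversed rule for this group): Haddad (2 Sep 2010) before Reyes and Takahashi (17 Nov 2008) before Brennan (22 Nov 2007).
Among Reyes and Takahashi, alphabetically by surname: Reyes before Takahashi.
Order: Adeyemi, Petrov, Haddad, Reyes, Takahashi, Brennan.

Takahashi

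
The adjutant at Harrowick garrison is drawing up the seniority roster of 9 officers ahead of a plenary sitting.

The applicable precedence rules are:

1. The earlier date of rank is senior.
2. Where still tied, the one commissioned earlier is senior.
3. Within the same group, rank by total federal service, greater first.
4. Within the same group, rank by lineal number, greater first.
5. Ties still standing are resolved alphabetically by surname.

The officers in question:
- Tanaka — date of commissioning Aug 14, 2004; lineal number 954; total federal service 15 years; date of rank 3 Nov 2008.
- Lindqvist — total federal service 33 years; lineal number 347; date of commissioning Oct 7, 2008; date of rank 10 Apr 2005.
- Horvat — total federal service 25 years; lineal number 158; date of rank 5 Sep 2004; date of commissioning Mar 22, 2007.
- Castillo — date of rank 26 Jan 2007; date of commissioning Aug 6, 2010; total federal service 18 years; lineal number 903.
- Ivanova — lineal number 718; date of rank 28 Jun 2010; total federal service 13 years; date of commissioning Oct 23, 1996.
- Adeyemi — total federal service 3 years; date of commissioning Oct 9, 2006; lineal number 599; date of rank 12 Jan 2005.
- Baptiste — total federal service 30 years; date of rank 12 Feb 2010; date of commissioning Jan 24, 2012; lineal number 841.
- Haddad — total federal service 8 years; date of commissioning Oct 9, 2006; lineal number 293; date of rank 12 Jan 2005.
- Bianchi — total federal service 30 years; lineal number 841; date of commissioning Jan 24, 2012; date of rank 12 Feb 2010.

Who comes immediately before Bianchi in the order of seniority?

Baptiste

By date of rank (earlier first): Horvat (5 Sep 2004); then Haddad and Adeyemi (both 12 Jan 2005); then Lindqvist (10 Apr 2005); then Castillo (26 Jan 2007); then Tanaka (3 Nov 2008); then Baptiste and Bianchi (both 12 Feb 2010); then Ivanova (28 Jun 2010).
Haddad and Adeyemi both have date of commissioning Oct 9, 2006, so the next rule applies.
Among Haddad and Adeyemi, by total federal service (higher first): Haddad (8 years) before Adeyemi (3 years).
Baptiste and Bianchi both have date of commissioning Jan 24, 2012, so the next rule applies.
Baptiste and Bianchi both have total federal service 30 years, so the next rule applies.
Baptiste and Bianchi both have lineal number 841, so the next rule applies.
Among Baptiste and Bianchi, alphabetically by surname: Baptiste before Bianchi.
Order: Horvat, Haddad, Adeyemi, Lindqvist, Castillo, Tanaka, Baptiste, Bianchi, Ivanova.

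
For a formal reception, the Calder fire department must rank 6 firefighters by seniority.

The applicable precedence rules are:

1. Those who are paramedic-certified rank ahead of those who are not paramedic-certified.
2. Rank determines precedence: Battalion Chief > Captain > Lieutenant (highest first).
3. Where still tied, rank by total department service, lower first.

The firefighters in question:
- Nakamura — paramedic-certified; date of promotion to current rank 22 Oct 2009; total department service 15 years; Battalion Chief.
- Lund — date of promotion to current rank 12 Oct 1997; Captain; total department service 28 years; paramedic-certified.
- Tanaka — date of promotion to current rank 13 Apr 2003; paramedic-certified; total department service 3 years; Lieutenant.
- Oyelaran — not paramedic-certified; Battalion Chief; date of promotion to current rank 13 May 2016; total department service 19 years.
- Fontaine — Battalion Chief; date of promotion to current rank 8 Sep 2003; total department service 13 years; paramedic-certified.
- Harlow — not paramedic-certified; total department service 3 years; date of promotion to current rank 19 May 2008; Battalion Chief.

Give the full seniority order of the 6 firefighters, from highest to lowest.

By the first rule: Fontaine, Nakamura, Lund and Tanaka (each paramedic-certified); then Harlow and Oyelaran (both not paramedic-certified).
Among Fontaine, Nakamura, Lund and Tanaka, by rank: Fontaine and Nakamura (Battalion Chief) before Lund (Captain) before Tanaka (Lieutenant).
Among Fontaine and Nakamura, by total department service (lower first): Fontaine (13 years) before Nakamura (15 years).
Harlow and Oyelaran are each Battalion Chief, so the next rule applies.
Among Harlow and Oyelaran, by total department service (lower first): Harlow (3 years) before Oyelaran (19 years).
Full order: Fontaine, Nakamura, Lund, Tanaka, Harlow, Oyelaran.

Fontaine, Nakamura, Lund, Tanaka, Harlow, Oyelaran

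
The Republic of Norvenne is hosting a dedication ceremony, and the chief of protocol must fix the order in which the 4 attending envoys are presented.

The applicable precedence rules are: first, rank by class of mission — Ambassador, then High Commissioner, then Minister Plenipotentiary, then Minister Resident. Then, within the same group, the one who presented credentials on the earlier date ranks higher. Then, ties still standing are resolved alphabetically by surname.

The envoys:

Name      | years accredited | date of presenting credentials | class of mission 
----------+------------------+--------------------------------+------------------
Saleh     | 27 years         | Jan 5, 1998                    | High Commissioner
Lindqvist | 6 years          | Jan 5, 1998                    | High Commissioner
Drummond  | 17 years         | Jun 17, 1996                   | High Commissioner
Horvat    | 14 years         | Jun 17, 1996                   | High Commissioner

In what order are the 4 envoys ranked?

Drummond, Horvat, Lindqvist, Saleh

By class of mission: Drummond, Horvat, Lindqvist and Saleh (High Commissioner).
Among Drummond, Horvat, Lindqvist and Saleh, by date of presenting credentials (earlier first): Drummond and Horvat (Jun 17, 1996) before Lindqvist and Saleh (Jan 5, 1998).
Among Drummond and Horvat, alphabetically by surname: Drummond before Horvat.
Among Lindqvist and Saleh, alphabetically by surname: Lindqvist before Saleh.
Full order: Drummond, Horvat, Lindqvist, Saleh.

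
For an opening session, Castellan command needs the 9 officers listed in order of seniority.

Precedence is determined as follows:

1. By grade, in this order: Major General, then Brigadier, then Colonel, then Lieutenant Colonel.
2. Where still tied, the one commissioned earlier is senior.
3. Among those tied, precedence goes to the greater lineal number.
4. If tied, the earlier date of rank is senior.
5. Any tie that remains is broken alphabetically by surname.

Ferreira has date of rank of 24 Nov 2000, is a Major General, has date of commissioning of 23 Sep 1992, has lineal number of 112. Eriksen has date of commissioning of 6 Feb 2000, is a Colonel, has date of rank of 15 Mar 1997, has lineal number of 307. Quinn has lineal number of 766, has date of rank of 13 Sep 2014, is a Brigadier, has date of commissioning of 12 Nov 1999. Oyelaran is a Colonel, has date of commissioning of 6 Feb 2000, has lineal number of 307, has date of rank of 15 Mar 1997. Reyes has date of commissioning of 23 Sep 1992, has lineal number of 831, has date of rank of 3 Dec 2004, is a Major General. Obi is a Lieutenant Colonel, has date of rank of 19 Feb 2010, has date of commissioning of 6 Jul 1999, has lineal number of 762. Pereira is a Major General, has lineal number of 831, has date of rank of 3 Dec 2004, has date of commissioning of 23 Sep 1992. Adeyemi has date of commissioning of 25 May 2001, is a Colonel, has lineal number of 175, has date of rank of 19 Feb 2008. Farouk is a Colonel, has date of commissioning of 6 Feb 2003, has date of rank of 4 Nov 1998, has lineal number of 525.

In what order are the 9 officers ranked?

Pereira, Reyes, Ferreira, Quinn, Eriksen, Oyelaran, Adeyemi, Farouk, Obi

By grade: Pereira, Reyes and Ferreira (Major General); then Quinn (Brigadier); then Eriksen, Oyelaran, Adeyemi and Farouk (Colonel); then Obi (Lieutenant Colonel).
Pereira, Reyes and Ferreira all have date of commissioning 23 Sep 1992, so the next rule applies.
Among Pereira, Reyes and Ferreira, by lineal number (higher first): Pereira and Reyes (831) before Ferreira (112).
Pereira and Reyes both have date of rank 3 Dec 2004, so the next rule applies.
Among Pereira and Reyes, alphabetically by surname: Pereira before Reyes.
Among Eriksen, Oyelaran, Adeyemi and Farouk, by date of commissioning (earlier first): Eriksen and Oyelaran (6 Feb 2000) before Adeyemi (25 May 2001) before Farouk (6 Feb 2003).
Eriksen and Oyelaran both have lineal number 307, so the next rule applies.
Eriksen and Oyelaran both have date of rank 15 Mar 1997, so the next rule applies.
Among Eriksen and Oyelaran, alphabetically by surname: Eriksen before Oyelaran.
Full order: Pereira, Reyes, Ferreira, Quinn, Eriksen, Oyelaran, Adeyemi, Farouk, Obi.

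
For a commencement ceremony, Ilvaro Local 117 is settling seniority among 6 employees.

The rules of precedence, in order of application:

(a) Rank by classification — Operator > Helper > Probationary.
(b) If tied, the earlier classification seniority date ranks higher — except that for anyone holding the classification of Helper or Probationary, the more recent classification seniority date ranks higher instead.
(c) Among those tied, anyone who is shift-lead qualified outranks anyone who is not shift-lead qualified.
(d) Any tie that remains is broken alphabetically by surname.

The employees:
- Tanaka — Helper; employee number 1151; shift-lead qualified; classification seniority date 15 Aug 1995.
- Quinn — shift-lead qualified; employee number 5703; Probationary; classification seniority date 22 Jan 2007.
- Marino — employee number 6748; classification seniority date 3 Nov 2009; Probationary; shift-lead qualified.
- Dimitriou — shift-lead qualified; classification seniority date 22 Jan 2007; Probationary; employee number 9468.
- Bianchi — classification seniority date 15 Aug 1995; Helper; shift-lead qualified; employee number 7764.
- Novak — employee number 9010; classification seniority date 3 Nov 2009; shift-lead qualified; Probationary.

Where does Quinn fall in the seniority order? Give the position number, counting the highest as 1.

6

By classification: Bianchi and Tanaka (Helper); then Marino, Novak, Dimitriou and Quinn (Probationary).
Bianchi and Tanaka both have classification seniority date 15 Aug 1995, so the next rule applies.
Bianchi and Tanaka are each shift-lead qualified, so the next rule applies.
Among Bianchi and Tanaka, alphabetically by surname: Bianchi before Tanaka.
Among Marino, Novak, Dimitriou and Quinn, by classification seniority date (later first) (reversed rule for this group): Marino and Novak (3 Nov 2009) before Dimitriou and Quinn (22 Jan 2007).
Marino and Novak are each shift-lead qualified, so the next rule applies.
Among Marino and Novak, alphabetically by surname: Marino before Novak.
Dimitriou and Quinn are each shift-lead qualified, so the next rule applies.
Among Dimitriou and Quinn, alphabetically by surname: Dimitriou before Quinn.
Order: Bianchi, Tanaka, Marino, Novak, Dimitriou, Quinn. So position 6.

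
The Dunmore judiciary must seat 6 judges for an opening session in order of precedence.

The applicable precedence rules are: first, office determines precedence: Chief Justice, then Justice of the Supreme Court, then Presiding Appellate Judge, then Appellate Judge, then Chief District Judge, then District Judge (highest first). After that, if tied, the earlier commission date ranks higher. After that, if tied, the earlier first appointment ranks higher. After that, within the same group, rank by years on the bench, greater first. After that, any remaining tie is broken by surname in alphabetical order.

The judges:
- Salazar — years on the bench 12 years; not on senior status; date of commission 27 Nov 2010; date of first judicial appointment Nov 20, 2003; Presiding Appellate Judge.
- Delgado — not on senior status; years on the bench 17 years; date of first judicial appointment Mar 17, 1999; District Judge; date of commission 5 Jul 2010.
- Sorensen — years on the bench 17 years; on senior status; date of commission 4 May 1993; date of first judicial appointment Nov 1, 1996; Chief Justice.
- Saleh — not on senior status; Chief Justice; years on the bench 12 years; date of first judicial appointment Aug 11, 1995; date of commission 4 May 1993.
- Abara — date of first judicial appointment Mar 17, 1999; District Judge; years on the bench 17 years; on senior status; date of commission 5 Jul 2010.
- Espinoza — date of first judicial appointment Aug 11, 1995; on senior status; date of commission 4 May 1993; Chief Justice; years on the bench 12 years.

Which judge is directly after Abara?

By office: Espinoza, Saleh and Sorensen (Chief Justice); then Salazar (Presiding Appellate Judge); then Abara and Delgado (District Judge).
Espinoza, Saleh and Sorensen all have date of commission 4 May 1993, so the next rule applies.
Among Espinoza, Saleh and Sorensen, by date of first judicial appointment (earlier first): Espinoza and Saleh (Aug 11, 1995) before Sorensen (Nov 1, 1996).
Espinoza and Saleh both have years on the bench 12 years, so the next rule applies.
Among Espinoza and Saleh, alphabetically by surname: Espinoza before Saleh.
Abara and Delgado both have date of commission 5 Jul 2010, so the next rule applies.
Abara and Delgado both have date of first judicial appointment Mar 17, 1999, so the next rule applies.
Abara and Delgado both have years on the bench 17 years, so the next rule applies.
Among Abara and Delgado, alphabetically by surname: Abara before Delgado.
Order: Espinoza, Saleh, Sorensen, Salazar, Abara, Delgado.

Delgado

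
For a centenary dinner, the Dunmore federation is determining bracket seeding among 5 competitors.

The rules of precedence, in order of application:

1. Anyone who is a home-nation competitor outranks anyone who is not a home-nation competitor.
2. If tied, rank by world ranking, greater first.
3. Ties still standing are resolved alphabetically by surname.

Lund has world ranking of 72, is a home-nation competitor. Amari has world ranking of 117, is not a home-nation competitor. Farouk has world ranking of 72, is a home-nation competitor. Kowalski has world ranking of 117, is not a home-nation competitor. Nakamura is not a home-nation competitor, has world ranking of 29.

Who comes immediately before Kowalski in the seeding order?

Amari

By the first rule: Farouk and Lund (both a home-nation competitor); then Amari, Kowalski and Nakamura (each not a home-nation competitor).
Farouk and Lund both have world ranking 72, so the next rule applies.
Among Farouk and Lund, alphabetically by surname: Farouk before Lund.
Among Amari, Kowalski and Nakamura, by world ranking (higher first): Amari and Kowalski (117) before Nakamura (29).
Among Amari and Kowalski, alphabetically by surname: Amari before Kowalski.
Order: Farouk, Lund, Amari, Kowalski, Nakamura.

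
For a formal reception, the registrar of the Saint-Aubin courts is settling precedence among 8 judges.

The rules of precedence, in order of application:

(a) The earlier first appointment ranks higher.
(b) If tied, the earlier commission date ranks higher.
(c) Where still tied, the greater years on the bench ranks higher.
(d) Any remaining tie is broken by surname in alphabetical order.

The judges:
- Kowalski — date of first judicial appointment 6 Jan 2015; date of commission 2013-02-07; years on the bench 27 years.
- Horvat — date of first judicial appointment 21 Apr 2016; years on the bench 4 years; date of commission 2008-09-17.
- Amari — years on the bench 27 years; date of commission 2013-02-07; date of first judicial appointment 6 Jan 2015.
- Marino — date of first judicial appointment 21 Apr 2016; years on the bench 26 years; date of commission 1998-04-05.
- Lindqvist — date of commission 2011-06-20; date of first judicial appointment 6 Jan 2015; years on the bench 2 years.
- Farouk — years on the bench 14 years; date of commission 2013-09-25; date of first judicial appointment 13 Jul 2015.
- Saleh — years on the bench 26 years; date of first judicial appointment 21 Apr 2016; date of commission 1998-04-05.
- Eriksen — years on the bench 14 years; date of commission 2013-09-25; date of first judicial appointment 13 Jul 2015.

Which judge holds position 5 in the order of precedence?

By date of first judicial appointment (earlier first): Lindqvist, Amari and Kowalski (each 6 Jan 2015); then Eriksen and Farouk (both 13 Jul 2015); then Marino, Saleh and Horvat (each 21 Apr 2016).
Among Lindqvist, Amari and Kowalski, by date of commission (earlier first): Lindqvist (2011-06-20) before Amari and Kowalski (2013-02-07).
Amari and Kowalski both have years on the bench 27 years, so the next rule applies.
Among Amari and Kowalski, alphabetically by surname: Amari before Kowalski.
Eriksen and Farouk both have date of commission 2013-09-25, so the next rule applies.
Eriksen and Farouk both have years on the bench 14 years, so the next rule applies.
Among Eriksen and Farouk, alphabetically by surname: Eriksen before Farouk.
Among Marino, Saleh and Horvat, by date of commission (earlier first): Marino and Saleh (1998-04-05) before Horvat (2008-09-17).
Marino and Saleh both have years on the bench 26 years, so the next rule applies.
Among Marino and Saleh, alphabetically by surname: Marino before Saleh.
Order: Lindqvist, Amari, Kowalski, Eriksen, Farouk, Marino, Saleh, Horvat.

Farouk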